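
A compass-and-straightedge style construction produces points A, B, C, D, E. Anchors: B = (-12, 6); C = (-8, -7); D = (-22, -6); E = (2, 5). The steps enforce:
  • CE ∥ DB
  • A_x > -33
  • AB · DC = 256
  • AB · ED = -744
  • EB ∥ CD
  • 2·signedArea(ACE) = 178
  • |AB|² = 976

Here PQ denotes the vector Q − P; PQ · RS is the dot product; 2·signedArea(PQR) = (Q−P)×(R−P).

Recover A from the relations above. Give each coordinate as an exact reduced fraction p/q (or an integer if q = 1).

A = (-32, -18)

1. A_x = -32  [2·signedArea(ACE) = 178 ∩ AB · ED = -744]
2. A_y = -18  [2·signedArea(ACE) = 178 ∩ AB · ED = -744]
   → A = (-32, -18)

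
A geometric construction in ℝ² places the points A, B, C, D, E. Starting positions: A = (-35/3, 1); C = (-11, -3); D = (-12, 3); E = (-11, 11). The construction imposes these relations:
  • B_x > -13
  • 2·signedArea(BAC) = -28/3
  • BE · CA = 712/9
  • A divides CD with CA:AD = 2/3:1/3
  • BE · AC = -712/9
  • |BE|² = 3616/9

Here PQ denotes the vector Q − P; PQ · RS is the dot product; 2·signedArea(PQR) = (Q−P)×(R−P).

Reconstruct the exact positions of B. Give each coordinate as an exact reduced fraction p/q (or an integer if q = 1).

1. B_x = -37/3  [BE · AC = -712/9 ∩ 2·signedArea(BAC) = -28/3]
2. B_y = -9  [BE · AC = -712/9 ∩ 2·signedArea(BAC) = -28/3]
   → B = (-37/3, -9)

B = (-37/3, -9)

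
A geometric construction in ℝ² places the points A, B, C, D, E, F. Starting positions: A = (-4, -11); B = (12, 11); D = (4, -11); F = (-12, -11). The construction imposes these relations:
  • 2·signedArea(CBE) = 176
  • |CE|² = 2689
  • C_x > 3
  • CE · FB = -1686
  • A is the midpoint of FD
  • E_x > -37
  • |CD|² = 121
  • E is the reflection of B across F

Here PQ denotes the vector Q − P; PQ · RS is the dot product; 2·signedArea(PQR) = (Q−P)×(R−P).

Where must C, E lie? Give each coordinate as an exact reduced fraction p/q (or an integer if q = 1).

1. E_x = -36  [E is the reflection of B across F]
2. E_y = -33  [E is the reflection of B across F]
   → E = (-36, -33)
3. C_x = 4  [CE · FB = -1686 ∩ 2·signedArea(CBE) = 176]
4. C_y = 0  [CE · FB = -1686 ∩ 2·signedArea(CBE) = 176]
   → C = (4, 0)

C = (4, 0)
E = (-36, -33)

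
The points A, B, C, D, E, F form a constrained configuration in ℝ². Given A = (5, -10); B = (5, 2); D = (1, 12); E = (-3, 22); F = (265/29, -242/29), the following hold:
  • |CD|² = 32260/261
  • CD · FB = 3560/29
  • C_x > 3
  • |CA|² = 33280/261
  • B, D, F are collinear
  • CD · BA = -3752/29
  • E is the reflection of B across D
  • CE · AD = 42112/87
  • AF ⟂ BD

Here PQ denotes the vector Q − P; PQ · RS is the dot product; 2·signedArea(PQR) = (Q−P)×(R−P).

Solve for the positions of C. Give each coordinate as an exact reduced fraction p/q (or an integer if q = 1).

1. C_x = 323/87  [CD · BA = -3752/29 ∩ CD · FB = 3560/29]
2. C_y = 106/87  [CD · BA = -3752/29 ∩ CD · FB = 3560/29]
   → C = (323/87, 106/87)

C = (323/87, 106/87)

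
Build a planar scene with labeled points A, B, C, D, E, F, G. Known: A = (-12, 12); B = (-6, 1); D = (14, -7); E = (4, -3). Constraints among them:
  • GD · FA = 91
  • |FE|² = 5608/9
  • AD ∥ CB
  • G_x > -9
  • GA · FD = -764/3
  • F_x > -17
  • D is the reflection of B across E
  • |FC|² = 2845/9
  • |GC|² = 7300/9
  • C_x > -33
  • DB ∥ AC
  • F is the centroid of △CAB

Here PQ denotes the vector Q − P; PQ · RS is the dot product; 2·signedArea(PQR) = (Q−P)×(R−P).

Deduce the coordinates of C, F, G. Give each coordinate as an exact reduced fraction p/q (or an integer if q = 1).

1. C_x = -32  [AD ∥ CB ∩ DB ∥ AC]
2. C_y = 20  [AD ∥ CB ∩ DB ∥ AC]
   → C = (-32, 20)
3. F_x = -50/3  [F is the centroid of △CAB]
4. F_y = 11  [F is the centroid of △CAB]
   → F = (-50/3, 11)
5. G_x = -8  [GD · FA = 91 ∩ GA · FD = -764/3]
6. G_y = 14/3  [GD · FA = 91 ∩ GA · FD = -764/3]
   → G = (-8, 14/3)

C = (-32, 20)
F = (-50/3, 11)
G = (-8, 14/3)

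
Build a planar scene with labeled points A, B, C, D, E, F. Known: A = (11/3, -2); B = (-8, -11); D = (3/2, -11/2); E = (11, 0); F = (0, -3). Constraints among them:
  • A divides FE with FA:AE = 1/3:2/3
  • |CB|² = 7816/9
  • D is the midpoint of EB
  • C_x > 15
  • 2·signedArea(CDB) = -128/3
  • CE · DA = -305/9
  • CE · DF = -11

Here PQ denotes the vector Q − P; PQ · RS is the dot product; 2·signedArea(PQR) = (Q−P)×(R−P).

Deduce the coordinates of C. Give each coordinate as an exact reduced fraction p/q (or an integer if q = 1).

1. C_x = 46/3  [CE · DF = -11 ∩ CE · DA = -305/9]
2. C_y = 7  [CE · DF = -11 ∩ CE · DA = -305/9]
   → C = (46/3, 7)

C = (46/3, 7)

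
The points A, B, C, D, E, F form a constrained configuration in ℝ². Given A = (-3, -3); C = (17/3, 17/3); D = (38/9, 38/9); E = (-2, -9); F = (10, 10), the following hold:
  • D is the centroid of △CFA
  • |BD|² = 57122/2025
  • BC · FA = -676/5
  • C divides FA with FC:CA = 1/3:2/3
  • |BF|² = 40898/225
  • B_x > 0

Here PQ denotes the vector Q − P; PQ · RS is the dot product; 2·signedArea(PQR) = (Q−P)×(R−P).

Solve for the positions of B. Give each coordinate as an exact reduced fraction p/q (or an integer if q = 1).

1. B_x = 7/15  [line 13·x + 13·y + -182/15 = 0 ∩ |BD|² = 57122/2025]
2. B_y = 7/15  [line 13·x + 13·y + -182/15 = 0 ∩ |BD|² = 57122/2025]
   → B = (7/15, 7/15)

B = (7/15, 7/15)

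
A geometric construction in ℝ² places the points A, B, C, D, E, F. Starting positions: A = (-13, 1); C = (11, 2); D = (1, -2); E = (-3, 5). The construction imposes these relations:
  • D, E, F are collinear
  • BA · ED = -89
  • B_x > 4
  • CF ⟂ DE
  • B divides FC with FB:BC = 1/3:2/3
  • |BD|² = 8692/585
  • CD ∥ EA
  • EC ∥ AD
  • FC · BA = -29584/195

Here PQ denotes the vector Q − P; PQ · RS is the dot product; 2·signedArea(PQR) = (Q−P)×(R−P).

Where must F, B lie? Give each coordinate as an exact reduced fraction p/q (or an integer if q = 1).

1. F_x = 113/65  [D, E, F are collinear ∩ CF ⟂ DE]
2. F_y = -214/65  [D, E, F are collinear ∩ CF ⟂ DE]
   → F = (113/65, -214/65)
3. B_x = 941/195  [B divides FC with FB:BC = 1/3:2/3]
4. B_y = -298/195  [B divides FC with FB:BC = 1/3:2/3]
   → B = (941/195, -298/195)

B = (941/195, -298/195)
F = (113/65, -214/65)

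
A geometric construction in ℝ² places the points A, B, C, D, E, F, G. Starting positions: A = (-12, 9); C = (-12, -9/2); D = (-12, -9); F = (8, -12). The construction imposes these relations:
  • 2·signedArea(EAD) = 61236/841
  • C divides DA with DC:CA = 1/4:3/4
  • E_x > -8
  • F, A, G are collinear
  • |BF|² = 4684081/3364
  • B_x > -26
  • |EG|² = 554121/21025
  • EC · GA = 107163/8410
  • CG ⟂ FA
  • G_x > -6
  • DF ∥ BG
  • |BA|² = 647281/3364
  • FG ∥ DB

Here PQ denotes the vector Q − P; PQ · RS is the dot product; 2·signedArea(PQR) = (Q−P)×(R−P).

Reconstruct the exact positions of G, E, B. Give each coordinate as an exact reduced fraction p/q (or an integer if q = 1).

B = (-21242/841, 8277/1682)
E = (-6690/841, -20583/8410)
G = (-4422/841, 3231/1682)

1. G_x = -4422/841  [F, A, G are collinear ∩ CG ⟂ FA]
2. G_y = 3231/1682  [F, A, G are collinear ∩ CG ⟂ FA]
   → G = (-4422/841, 3231/1682)
3. E_x = -6690/841  [EC · GA = 107163/8410 ∩ 2·signedArea(EAD) = 61236/841]
4. E_y = -20583/8410  [EC · GA = 107163/8410 ∩ 2·signedArea(EAD) = 61236/841]
   → E = (-6690/841, -20583/8410)
5. B_x = -21242/841  [DF ∥ BG ∩ FG ∥ DB]
6. B_y = 8277/1682  [DF ∥ BG ∩ FG ∥ DB]
   → B = (-21242/841, 8277/1682)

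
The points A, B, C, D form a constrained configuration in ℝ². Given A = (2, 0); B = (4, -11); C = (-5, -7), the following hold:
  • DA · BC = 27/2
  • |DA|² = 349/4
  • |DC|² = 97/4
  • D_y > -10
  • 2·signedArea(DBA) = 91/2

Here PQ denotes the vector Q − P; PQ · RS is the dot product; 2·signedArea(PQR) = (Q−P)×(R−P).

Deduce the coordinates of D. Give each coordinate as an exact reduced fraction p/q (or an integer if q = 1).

1. D_x = -1/2  [2·signedArea(DBA) = 91/2 ∩ DA · BC = 27/2]
2. D_y = -9  [2·signedArea(DBA) = 91/2 ∩ DA · BC = 27/2]
   → D = (-1/2, -9)

D = (-1/2, -9)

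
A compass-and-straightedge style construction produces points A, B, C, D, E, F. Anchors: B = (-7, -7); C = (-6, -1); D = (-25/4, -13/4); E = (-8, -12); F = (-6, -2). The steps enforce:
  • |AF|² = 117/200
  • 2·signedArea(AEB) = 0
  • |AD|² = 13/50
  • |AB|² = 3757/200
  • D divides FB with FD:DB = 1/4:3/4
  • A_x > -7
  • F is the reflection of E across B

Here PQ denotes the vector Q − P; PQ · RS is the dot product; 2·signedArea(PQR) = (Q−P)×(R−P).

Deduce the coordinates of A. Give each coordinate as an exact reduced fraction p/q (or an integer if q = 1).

A = (-123/20, -11/4)

1. A_x = -123/20  [line -5·x + 1·y + -28 = 0 ∩ |AB|² = 3757/200]
2. A_y = -11/4  [line -5·x + 1·y + -28 = 0 ∩ |AB|² = 3757/200]
   → A = (-123/20, -11/4)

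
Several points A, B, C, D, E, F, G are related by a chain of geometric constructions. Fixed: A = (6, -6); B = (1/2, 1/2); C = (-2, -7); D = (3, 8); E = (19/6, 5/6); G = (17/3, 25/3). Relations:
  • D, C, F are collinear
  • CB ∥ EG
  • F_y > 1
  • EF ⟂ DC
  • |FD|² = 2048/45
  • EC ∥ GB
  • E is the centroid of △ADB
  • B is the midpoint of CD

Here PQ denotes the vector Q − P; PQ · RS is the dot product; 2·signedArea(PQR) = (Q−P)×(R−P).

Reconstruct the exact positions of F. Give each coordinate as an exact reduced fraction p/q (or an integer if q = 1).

F = (13/15, 8/5)

1. F_x = 13/15  [D, C, F are collinear ∩ EF ⟂ DC]
2. F_y = 8/5  [D, C, F are collinear ∩ EF ⟂ DC]
   → F = (13/15, 8/5)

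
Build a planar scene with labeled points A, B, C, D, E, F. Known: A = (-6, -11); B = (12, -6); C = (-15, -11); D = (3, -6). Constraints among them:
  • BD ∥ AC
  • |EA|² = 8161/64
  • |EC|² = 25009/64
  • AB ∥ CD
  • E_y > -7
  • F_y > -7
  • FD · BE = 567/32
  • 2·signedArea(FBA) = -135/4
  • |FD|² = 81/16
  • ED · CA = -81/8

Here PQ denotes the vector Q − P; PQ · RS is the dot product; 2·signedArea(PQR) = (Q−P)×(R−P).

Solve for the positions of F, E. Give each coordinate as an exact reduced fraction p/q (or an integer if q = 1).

E = (33/8, -6)
F = (21/4, -6)

1. F_x = 21/4  [line 5·x + -18·y + -537/4 = 0 ∩ |FD|² = 81/16]
2. F_y = -6  [line 5·x + -18·y + -537/4 = 0 ∩ |FD|² = 81/16]
   → F = (21/4, -6)
3. E_x = 33/8  [FD · BE = 567/32]
4. E_y = -6  [|EA|² = 8161/64]
   → E = (33/8, -6)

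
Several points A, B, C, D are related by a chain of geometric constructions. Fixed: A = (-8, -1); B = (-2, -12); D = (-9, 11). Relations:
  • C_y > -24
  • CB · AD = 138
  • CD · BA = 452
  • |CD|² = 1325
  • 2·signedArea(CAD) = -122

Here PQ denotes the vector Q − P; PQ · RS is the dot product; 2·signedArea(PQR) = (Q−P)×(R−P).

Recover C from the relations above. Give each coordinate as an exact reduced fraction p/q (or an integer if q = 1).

1. C_x = 4  [CD · BA = 452 ∩ 2·signedArea(CAD) = -122]
2. C_y = -23  [CD · BA = 452 ∩ 2·signedArea(CAD) = -122]
   → C = (4, -23)

C = (4, -23)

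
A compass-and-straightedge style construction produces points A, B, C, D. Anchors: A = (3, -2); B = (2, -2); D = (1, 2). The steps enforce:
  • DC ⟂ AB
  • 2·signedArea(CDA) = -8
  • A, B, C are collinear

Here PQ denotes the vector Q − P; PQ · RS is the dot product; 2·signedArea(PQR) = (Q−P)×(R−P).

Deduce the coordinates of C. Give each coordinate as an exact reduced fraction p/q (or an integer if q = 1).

1. C_x = 1  [A, B, C are collinear ∩ DC ⟂ AB]
2. C_y = -2  [A, B, C are collinear ∩ DC ⟂ AB]
   → C = (1, -2)

C = (1, -2)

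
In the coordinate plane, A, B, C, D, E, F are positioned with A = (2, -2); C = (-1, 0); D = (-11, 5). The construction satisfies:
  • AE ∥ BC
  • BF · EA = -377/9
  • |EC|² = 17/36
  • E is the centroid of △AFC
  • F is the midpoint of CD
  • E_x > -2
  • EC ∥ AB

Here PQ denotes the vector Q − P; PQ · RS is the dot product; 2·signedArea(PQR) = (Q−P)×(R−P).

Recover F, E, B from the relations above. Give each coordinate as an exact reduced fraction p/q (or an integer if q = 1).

B = (8/3, -13/6)
E = (-5/3, 1/6)
F = (-6, 5/2)

1. F_x = -6  [F is the midpoint of CD]
2. F_y = 5/2  [F is the midpoint of CD]
   → F = (-6, 5/2)
3. E_x = -5/3  [E is the centroid of △AFC]
4. E_y = 1/6  [E is the centroid of △AFC]
   → E = (-5/3, 1/6)
5. B_x = 8/3  [AE ∥ BC ∩ EC ∥ AB]
6. B_y = -13/6  [AE ∥ BC ∩ EC ∥ AB]
   → B = (8/3, -13/6)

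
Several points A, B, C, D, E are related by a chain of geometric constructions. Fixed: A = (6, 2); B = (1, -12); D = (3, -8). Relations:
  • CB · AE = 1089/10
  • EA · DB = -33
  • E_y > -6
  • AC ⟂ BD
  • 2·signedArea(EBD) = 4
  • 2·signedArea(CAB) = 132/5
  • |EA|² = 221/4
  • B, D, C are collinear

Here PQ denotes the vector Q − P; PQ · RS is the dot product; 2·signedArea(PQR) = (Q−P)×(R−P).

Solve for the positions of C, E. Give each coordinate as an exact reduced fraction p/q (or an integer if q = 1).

C = (38/5, 6/5)
E = (7/2, -5)

1. C_x = 38/5  [B, D, C are collinear ∩ AC ⟂ BD]
2. C_y = 6/5  [B, D, C are collinear ∩ AC ⟂ BD]
   → C = (38/5, 6/5)
3. E_x = 7/2  [2·signedArea(EBD) = 4 ∩ EA · DB = -33]
4. E_y = -5  [2·signedArea(EBD) = 4 ∩ EA · DB = -33]
   → E = (7/2, -5)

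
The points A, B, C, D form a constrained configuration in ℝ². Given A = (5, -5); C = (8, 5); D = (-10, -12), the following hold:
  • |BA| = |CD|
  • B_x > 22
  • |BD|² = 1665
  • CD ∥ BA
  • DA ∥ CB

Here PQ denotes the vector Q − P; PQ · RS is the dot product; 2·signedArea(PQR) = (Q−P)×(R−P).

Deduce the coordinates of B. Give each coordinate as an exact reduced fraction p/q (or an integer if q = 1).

1. B_x = 23  [CD ∥ BA ∩ DA ∥ CB]
2. B_y = 12  [CD ∥ BA ∩ DA ∥ CB]
   → B = (23, 12)

B = (23, 12)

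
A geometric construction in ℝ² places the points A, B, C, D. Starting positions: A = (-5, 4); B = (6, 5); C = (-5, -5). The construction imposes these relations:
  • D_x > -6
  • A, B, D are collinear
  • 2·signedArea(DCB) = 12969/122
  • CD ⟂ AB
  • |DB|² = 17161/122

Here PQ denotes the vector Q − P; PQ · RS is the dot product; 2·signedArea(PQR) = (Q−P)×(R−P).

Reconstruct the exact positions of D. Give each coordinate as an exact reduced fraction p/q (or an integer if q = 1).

D = (-709/122, 479/122)

1. D_x = -709/122  [A, B, D are collinear ∩ CD ⟂ AB]
2. D_y = 479/122  [A, B, D are collinear ∩ CD ⟂ AB]
   → D = (-709/122, 479/122)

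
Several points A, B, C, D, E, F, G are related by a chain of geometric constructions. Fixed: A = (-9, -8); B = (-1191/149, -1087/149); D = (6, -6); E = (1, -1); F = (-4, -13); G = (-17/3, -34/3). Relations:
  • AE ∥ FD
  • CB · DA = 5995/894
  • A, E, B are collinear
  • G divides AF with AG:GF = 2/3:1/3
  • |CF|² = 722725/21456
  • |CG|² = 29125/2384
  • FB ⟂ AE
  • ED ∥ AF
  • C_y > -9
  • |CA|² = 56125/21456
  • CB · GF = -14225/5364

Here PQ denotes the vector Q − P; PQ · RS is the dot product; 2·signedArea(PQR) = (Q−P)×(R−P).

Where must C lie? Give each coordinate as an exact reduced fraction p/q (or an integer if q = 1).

1. C_x = -3313/447  [CB · DA = 5995/894 ∩ CB · GF = -14225/5364]
2. C_y = -14849/1788  [CB · DA = 5995/894 ∩ CB · GF = -14225/5364]
   → C = (-3313/447, -14849/1788)

C = (-3313/447, -14849/1788)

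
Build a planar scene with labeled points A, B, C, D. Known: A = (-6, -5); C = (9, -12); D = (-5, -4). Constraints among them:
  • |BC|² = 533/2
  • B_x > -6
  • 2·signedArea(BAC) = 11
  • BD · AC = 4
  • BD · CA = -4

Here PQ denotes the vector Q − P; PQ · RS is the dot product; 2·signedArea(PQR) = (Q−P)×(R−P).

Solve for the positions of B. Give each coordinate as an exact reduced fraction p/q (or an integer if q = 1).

B = (-11/2, -9/2)

1. B_x = -11/2  [2·signedArea(BAC) = 11 ∩ BD · CA = -4]
2. B_y = -9/2  [2·signedArea(BAC) = 11 ∩ BD · CA = -4]
   → B = (-11/2, -9/2)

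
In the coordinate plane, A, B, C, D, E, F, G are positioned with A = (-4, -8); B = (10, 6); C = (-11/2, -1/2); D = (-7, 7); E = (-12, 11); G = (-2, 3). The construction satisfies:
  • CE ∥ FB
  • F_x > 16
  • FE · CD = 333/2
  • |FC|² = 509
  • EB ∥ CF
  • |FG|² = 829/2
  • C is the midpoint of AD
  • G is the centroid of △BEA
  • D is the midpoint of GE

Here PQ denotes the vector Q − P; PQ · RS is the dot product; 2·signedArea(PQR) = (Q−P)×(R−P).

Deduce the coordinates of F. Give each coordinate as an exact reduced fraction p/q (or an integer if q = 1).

1. F_x = 33/2  [CE ∥ FB ∩ EB ∥ CF]
2. F_y = -11/2  [CE ∥ FB ∩ EB ∥ CF]
   → F = (33/2, -11/2)

F = (33/2, -11/2)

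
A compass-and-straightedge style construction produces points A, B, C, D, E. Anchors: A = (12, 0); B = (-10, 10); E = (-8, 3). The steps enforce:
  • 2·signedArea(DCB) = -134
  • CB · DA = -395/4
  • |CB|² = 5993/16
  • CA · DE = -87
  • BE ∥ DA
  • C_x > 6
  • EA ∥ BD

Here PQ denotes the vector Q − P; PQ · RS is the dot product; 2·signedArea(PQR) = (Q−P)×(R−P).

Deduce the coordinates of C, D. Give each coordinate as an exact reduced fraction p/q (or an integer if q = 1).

C = (7, 3/4)
D = (10, 7)

1. D_x = 10  [BE ∥ DA ∩ EA ∥ BD]
2. D_y = 7  [BE ∥ DA ∩ EA ∥ BD]
   → D = (10, 7)
3. C_x = 7  [CA · DE = -87 ∩ CB · DA = -395/4]
4. C_y = 3/4  [CA · DE = -87 ∩ CB · DA = -395/4]
   → C = (7, 3/4)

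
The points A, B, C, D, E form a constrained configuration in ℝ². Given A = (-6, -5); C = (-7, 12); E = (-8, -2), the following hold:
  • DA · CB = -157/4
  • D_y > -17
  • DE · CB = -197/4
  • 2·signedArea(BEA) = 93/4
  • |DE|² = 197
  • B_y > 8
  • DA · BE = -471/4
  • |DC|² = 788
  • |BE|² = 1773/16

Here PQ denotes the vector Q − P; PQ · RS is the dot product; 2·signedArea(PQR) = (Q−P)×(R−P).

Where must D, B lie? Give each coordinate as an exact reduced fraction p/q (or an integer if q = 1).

1. B_x = -29/4  [line 3·x + 2·y + 19/4 = 0 ∩ |BE|² = 1773/16]
2. B_y = 17/2  [line 3·x + 2·y + 19/4 = 0 ∩ |BE|² = 1773/16]
   → B = (-29/4, 17/2)
3. D_x = -9  [line 3/4·x + 21/2·y + 699/4 = 0 ∩ |DC|² = 788]
4. D_y = -16  [line 3/4·x + 21/2·y + 699/4 = 0 ∩ |DC|² = 788]
   → D = (-9, -16)

B = (-29/4, 17/2)
D = (-9, -16)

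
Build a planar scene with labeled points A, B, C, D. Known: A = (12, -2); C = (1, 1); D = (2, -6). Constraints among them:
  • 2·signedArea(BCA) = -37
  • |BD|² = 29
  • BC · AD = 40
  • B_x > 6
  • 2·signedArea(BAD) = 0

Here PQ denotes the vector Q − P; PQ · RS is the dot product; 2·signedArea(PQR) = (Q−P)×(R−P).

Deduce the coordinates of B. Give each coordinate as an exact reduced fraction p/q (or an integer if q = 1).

1. B_x = 7  [2·signedArea(BAD) = 0 ∩ 2·signedArea(BCA) = -37]
2. B_y = -4  [2·signedArea(BAD) = 0 ∩ 2·signedArea(BCA) = -37]
   → B = (7, -4)

B = (7, -4)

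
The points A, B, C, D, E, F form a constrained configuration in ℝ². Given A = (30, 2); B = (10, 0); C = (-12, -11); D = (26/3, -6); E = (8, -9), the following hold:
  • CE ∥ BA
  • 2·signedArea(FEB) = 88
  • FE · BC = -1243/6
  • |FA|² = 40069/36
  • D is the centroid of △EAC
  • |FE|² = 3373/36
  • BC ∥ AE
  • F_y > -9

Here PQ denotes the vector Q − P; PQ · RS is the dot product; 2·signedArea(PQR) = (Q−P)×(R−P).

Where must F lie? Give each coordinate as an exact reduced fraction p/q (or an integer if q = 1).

1. F_x = -5/3  [FE · BC = -1243/6 ∩ 2·signedArea(FEB) = 88]
2. F_y = -17/2  [FE · BC = -1243/6 ∩ 2·signedArea(FEB) = 88]
   → F = (-5/3, -17/2)

F = (-5/3, -17/2)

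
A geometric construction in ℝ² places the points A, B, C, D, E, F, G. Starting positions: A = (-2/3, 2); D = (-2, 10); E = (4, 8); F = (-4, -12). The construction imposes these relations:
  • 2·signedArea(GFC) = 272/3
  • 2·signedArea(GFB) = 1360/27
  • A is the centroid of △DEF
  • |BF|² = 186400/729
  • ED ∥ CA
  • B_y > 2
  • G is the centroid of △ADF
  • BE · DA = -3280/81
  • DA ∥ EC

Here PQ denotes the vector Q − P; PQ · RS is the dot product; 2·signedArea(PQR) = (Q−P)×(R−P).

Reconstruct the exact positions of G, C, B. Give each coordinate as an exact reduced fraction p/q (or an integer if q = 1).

B = (64/27, 8/3)
C = (16/3, 0)
G = (-20/9, 0)

1. G_x = -20/9  [G is the centroid of △ADF]
2. G_y = 0  [G is the centroid of △ADF]
   → G = (-20/9, 0)
3. C_x = 16/3  [ED ∥ CA ∩ DA ∥ EC]
4. C_y = 0  [ED ∥ CA ∩ DA ∥ EC]
   → C = (16/3, 0)
5. B_x = 64/27  [BE · DA = -3280/81 ∩ 2·signedArea(GFB) = 1360/27]
6. B_y = 8/3  [BE · DA = -3280/81 ∩ 2·signedArea(GFB) = 1360/27]
   → B = (64/27, 8/3)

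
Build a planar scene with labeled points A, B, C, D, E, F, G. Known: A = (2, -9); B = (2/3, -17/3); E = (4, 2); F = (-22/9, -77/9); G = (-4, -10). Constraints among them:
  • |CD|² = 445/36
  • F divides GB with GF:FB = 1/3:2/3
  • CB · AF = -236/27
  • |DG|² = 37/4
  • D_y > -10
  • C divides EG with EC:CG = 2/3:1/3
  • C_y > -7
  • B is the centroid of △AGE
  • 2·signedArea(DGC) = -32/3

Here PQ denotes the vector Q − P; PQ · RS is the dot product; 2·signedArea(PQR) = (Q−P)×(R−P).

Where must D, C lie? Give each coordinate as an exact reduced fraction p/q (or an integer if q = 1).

1. C_x = -4/3  [C divides EG with EC:CG = 2/3:1/3]
2. C_y = -6  [C divides EG with EC:CG = 2/3:1/3]
   → C = (-4/3, -6)
3. D_x = -1  [line -4·x + 8/3·y + 64/3 = 0 ∩ |DG|² = 37/4]
4. D_y = -19/2  [line -4·x + 8/3·y + 64/3 = 0 ∩ |DG|² = 37/4]
   → D = (-1, -19/2)

C = (-4/3, -6)
D = (-1, -19/2)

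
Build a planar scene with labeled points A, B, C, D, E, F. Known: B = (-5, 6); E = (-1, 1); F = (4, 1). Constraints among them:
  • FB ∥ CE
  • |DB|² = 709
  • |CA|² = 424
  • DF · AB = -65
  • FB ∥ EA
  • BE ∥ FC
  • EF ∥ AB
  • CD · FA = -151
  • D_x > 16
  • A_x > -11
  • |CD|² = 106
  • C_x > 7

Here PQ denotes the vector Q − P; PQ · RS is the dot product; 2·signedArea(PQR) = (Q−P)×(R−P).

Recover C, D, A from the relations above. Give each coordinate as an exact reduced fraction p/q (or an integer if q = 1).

A = (-10, 6)
C = (8, -4)
D = (17, -9)

1. C_x = 8  [FB ∥ CE ∩ BE ∥ FC]
2. C_y = -4  [FB ∥ CE ∩ BE ∥ FC]
   → C = (8, -4)
3. A_x = -10  [EF ∥ AB ∩ FB ∥ EA]
4. A_y = 6  [EF ∥ AB ∩ FB ∥ EA]
   → A = (-10, 6)
5. D_x = 17  [DF · AB = -65 ∩ CD · FA = -151]
6. D_y = -9  [DF · AB = -65 ∩ CD · FA = -151]
   → D = (17, -9)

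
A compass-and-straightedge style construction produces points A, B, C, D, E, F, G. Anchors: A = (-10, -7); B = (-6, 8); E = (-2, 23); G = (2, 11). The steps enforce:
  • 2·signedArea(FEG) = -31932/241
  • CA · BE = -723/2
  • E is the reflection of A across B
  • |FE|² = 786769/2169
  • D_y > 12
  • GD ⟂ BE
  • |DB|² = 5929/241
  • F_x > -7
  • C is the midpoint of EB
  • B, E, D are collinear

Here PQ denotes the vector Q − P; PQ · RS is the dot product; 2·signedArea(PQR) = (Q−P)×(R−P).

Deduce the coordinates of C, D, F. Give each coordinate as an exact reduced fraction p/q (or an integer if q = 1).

C = (-4, 31/2)
D = (-1138/241, 3083/241)
F = (-4994/723, 1108/241)

1. C_x = -4  [C is the midpoint of EB]
2. C_y = 31/2  [C is the midpoint of EB]
   → C = (-4, 31/2)
3. D_x = -1138/241  [B, E, D are collinear ∩ GD ⟂ BE]
4. D_y = 3083/241  [B, E, D are collinear ∩ GD ⟂ BE]
   → D = (-1138/241, 3083/241)
5. F_x = -4994/723  [line 12·x + 4·y + 15544/241 = 0 ∩ |FE|² = 786769/2169]
6. F_y = 1108/241  [line 12·x + 4·y + 15544/241 = 0 ∩ |FE|² = 786769/2169]
   → F = (-4994/723, 1108/241)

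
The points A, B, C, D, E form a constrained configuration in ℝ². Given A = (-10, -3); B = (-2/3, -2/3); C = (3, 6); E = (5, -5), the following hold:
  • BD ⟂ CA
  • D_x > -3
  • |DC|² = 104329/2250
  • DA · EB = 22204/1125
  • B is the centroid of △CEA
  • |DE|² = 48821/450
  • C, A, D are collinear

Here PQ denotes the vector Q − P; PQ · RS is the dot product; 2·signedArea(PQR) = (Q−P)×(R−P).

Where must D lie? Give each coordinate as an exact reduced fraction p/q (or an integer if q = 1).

D = (-1949/750, 531/250)

1. D_x = -1949/750  [C, A, D are collinear ∩ BD ⟂ CA]
2. D_y = 531/250  [C, A, D are collinear ∩ BD ⟂ CA]
   → D = (-1949/750, 531/250)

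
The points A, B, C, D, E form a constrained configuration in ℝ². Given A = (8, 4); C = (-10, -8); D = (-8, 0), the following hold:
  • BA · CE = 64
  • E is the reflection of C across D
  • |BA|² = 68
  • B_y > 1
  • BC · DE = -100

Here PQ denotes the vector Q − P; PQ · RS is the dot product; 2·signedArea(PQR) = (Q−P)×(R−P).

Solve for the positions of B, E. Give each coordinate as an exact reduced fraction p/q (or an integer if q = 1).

1. E_x = -6  [E is the reflection of C across D]
2. E_y = 8  [E is the reflection of C across D]
   → E = (-6, 8)
3. B_x = 0  [line -2·x + -8·y + 16 = 0 ∩ |BA|² = 68]
4. B_y = 2  [line -2·x + -8·y + 16 = 0 ∩ |BA|² = 68]
   → B = (0, 2)

B = (0, 2)
E = (-6, 8)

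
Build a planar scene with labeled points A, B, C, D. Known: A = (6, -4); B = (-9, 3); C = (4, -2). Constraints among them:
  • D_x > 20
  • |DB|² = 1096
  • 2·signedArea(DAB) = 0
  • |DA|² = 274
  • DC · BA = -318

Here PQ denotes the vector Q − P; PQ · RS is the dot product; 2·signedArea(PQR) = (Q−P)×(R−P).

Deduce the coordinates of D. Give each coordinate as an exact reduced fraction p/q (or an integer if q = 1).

D = (21, -11)

1. D_x = 21  [2·signedArea(DAB) = 0 ∩ DC · BA = -318]
2. D_y = -11  [2·signedArea(DAB) = 0 ∩ DC · BA = -318]
   → D = (21, -11)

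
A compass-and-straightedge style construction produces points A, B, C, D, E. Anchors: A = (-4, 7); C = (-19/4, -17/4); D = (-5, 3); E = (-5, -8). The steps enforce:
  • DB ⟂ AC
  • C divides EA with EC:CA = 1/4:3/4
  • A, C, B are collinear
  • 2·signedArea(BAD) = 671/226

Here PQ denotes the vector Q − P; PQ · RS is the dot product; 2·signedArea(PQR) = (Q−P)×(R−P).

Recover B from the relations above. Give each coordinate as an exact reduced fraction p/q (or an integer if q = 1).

1. B_x = -965/226  [A, C, B are collinear ∩ DB ⟂ AC]
2. B_y = 667/226  [A, C, B are collinear ∩ DB ⟂ AC]
   → B = (-965/226, 667/226)

B = (-965/226, 667/226)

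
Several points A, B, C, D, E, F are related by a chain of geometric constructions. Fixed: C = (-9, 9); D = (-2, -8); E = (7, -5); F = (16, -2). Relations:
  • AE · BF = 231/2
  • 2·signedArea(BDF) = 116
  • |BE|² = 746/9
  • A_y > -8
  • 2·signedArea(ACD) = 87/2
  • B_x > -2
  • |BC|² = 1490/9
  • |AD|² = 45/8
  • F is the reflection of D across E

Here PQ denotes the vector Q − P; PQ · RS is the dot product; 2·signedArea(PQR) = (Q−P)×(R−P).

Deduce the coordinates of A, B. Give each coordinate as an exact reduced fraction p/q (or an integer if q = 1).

A = (1/4, -29/4)
B = (-4/3, -4/3)

1. B_x = -4/3  [line -6·x + 18·y + 16 = 0 ∩ |BC|² = 1490/9]
2. B_y = -4/3  [line -6·x + 18·y + 16 = 0 ∩ |BC|² = 1490/9]
   → B = (-4/3, -4/3)
3. A_x = 1/4  [2·signedArea(ACD) = 87/2 ∩ AE · BF = 231/2]
4. A_y = -29/4  [2·signedArea(ACD) = 87/2 ∩ AE · BF = 231/2]
   → A = (1/4, -29/4)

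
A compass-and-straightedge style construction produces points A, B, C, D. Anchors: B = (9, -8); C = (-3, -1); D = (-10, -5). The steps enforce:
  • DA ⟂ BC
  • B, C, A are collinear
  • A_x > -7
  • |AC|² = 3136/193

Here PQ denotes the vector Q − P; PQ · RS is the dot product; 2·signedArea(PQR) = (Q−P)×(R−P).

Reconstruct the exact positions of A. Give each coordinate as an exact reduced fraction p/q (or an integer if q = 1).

A = (-1251/193, 199/193)

1. A_x = -1251/193  [B, C, A are collinear ∩ DA ⟂ BC]
2. A_y = 199/193  [B, C, A are collinear ∩ DA ⟂ BC]
   → A = (-1251/193, 199/193)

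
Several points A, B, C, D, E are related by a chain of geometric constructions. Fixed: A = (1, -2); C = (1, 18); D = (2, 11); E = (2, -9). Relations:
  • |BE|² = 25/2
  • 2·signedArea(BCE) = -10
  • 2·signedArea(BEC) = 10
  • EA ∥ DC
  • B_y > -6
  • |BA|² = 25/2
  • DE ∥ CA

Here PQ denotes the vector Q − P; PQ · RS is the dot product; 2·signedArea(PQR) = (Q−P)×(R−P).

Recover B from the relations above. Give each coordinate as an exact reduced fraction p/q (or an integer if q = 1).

1. B_x = 3/2  [line 27·x + 1·y + -35 = 0 ∩ |BE|² = 25/2]
2. B_y = -11/2  [line 27·x + 1·y + -35 = 0 ∩ |BE|² = 25/2]
   → B = (3/2, -11/2)

B = (3/2, -11/2)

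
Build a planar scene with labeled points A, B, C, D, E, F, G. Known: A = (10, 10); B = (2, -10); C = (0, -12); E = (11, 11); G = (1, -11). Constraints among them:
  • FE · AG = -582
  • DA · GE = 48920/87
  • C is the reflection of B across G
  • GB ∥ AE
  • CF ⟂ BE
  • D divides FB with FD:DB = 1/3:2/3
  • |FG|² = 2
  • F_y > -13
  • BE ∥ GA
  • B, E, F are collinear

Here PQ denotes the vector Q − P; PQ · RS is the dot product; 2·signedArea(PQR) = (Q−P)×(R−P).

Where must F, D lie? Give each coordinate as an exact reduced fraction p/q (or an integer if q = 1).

D = (38/29, -1010/87)
F = (28/29, -360/29)

1. F_x = 28/29  [B, E, F are collinear ∩ CF ⟂ BE]
2. F_y = -360/29  [B, E, F are collinear ∩ CF ⟂ BE]
   → F = (28/29, -360/29)
3. D_x = 38/29  [D divides FB with FD:DB = 1/3:2/3]
4. D_y = -1010/87  [D divides FB with FD:DB = 1/3:2/3]
   → D = (38/29, -1010/87)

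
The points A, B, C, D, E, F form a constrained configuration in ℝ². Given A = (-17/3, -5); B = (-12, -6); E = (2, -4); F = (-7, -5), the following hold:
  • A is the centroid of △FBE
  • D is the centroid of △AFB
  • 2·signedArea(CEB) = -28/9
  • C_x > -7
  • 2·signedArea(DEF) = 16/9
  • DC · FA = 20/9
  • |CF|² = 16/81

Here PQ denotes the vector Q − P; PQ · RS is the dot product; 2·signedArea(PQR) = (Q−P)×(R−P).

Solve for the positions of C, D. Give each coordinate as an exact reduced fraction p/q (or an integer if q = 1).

C = (-59/9, -5)
D = (-74/9, -16/3)

1. C_x = -59/9  [line 2·x + -14·y + -512/9 = 0 ∩ |CF|² = 16/81]
2. C_y = -5  [line 2·x + -14·y + -512/9 = 0 ∩ |CF|² = 16/81]
   → C = (-59/9, -5)
3. D_x = -74/9  [D is the centroid of △AFB]
4. D_y = -16/3  [D is the centroid of △AFB]
   → D = (-74/9, -16/3)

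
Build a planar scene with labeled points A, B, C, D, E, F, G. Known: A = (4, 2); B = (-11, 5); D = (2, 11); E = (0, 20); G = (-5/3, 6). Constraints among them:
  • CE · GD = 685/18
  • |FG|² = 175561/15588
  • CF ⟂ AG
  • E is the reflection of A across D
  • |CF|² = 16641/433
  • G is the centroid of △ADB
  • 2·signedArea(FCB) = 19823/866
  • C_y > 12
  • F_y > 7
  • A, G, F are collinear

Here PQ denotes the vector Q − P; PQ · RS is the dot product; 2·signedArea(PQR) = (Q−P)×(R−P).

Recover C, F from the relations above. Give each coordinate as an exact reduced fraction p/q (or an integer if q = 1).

C = (-5/6, 13)
F = (-11453/2598, 3436/433)

1. F_x = -11453/2598  [line -4·x + -17/3·y + 82/3 = 0 ∩ |FG|² = 175561/15588]
2. F_y = 3436/433  [line -4·x + -17/3·y + 82/3 = 0 ∩ |FG|² = 175561/15588]
   → F = (-11453/2598, 3436/433)
3. C_x = -5/6  [CE · GD = 685/18 ∩ CF ⟂ AG]
4. C_y = 13  [CE · GD = 685/18 ∩ CF ⟂ AG]
   → C = (-5/6, 13)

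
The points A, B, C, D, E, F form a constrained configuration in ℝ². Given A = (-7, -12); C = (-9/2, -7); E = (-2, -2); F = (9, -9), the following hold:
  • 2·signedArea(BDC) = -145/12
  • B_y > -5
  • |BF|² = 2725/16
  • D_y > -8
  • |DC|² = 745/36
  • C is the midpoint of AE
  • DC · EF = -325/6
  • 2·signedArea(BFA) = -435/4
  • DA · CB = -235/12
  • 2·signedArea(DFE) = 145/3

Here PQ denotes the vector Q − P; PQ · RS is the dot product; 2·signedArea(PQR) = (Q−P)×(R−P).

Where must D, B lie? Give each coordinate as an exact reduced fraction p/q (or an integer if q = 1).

1. D_x = 0  [DC · EF = -325/6 ∩ 2·signedArea(DFE) = 145/3]
2. D_y = -23/3  [DC · EF = -325/6 ∩ 2·signedArea(DFE) = 145/3]
   → D = (0, -23/3)
3. B_x = -13/4  [2·signedArea(BDC) = -145/12 ∩ DA · CB = -235/12]
4. B_y = -9/2  [2·signedArea(BDC) = -145/12 ∩ DA · CB = -235/12]
   → B = (-13/4, -9/2)

B = (-13/4, -9/2)
D = (0, -23/3)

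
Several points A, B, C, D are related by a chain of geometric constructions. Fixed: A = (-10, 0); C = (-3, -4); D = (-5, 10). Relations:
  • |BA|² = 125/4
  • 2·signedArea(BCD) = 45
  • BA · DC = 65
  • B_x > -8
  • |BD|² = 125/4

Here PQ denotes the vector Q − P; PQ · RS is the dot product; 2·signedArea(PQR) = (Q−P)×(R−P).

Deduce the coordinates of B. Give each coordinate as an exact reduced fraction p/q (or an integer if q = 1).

B = (-15/2, 5)

1. B_x = -15/2  [2·signedArea(BCD) = 45 ∩ BA · DC = 65]
2. B_y = 5  [2·signedArea(BCD) = 45 ∩ BA · DC = 65]
   → B = (-15/2, 5)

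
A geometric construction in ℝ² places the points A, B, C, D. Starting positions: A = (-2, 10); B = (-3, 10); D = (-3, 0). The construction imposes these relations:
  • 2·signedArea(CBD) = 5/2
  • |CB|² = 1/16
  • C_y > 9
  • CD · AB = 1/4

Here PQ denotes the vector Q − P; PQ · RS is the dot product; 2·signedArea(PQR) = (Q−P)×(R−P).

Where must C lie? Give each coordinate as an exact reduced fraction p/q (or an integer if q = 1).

1. C_x = -11/4  [2·signedArea(CBD) = 5/2]
2. C_y = 10  [|CB|² = 1/16]
   → C = (-11/4, 10)

C = (-11/4, 10)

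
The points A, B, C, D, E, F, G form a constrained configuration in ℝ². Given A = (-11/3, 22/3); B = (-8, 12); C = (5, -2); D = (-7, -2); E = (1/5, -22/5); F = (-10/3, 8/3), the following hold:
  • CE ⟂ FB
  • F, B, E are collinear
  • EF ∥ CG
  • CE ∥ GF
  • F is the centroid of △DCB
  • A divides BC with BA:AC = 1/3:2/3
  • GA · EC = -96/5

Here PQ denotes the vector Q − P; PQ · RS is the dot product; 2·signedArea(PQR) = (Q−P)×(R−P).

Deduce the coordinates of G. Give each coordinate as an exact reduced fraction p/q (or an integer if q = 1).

1. G_x = 22/15  [CE ∥ GF ∩ EF ∥ CG]
2. G_y = 76/15  [CE ∥ GF ∩ EF ∥ CG]
   → G = (22/15, 76/15)

G = (22/15, 76/15)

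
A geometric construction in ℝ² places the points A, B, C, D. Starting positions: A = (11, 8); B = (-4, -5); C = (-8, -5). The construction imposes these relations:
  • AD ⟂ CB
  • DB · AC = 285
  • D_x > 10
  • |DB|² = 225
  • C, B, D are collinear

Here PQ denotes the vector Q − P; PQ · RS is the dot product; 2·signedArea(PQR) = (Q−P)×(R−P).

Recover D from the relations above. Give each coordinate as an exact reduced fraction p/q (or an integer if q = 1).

D = (11, -5)

1. D_x = 11  [C, B, D are collinear ∩ AD ⟂ CB]
2. D_y = -5  [C, B, D are collinear ∩ AD ⟂ CB]
   → D = (11, -5)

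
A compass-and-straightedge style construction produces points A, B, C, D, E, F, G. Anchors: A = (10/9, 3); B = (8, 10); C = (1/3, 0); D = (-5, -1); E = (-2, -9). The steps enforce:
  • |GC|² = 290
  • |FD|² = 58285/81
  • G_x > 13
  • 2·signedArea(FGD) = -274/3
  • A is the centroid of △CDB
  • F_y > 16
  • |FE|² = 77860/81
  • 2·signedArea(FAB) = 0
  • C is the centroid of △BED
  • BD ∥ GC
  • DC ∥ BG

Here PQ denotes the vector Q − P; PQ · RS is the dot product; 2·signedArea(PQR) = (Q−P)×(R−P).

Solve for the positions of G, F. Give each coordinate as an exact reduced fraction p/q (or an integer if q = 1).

F = (134/9, 17)
G = (40/3, 11)

1. G_x = 40/3  [BD ∥ GC ∩ DC ∥ BG]
2. G_y = 11  [BD ∥ GC ∩ DC ∥ BG]
   → G = (40/3, 11)
3. F_x = 134/9  [2·signedArea(FAB) = 0 ∩ 2·signedArea(FGD) = -274/3]
4. F_y = 17  [2·signedArea(FAB) = 0 ∩ 2·signedArea(FGD) = -274/3]
   → F = (134/9, 17)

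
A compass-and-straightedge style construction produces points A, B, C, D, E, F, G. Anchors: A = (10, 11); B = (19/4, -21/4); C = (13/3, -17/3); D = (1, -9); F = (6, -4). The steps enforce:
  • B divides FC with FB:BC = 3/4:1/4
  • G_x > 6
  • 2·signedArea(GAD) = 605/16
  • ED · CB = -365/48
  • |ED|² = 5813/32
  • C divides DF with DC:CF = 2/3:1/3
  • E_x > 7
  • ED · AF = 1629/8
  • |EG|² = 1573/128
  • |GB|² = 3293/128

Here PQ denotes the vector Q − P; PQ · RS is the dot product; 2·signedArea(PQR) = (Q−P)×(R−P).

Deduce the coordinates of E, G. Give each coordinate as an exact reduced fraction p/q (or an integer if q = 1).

E = (59/8, 23/8)
G = (107/16, -9/16)

1. E_x = 59/8  [ED · AF = 1629/8 ∩ ED · CB = -365/48]
2. E_y = 23/8  [ED · AF = 1629/8 ∩ ED · CB = -365/48]
   → E = (59/8, 23/8)
3. G_x = 107/16  [line 20·x + -9·y + -2221/16 = 0 ∩ |GB|² = 3293/128]
4. G_y = -9/16  [line 20·x + -9·y + -2221/16 = 0 ∩ |GB|² = 3293/128]
   → G = (107/16, -9/16)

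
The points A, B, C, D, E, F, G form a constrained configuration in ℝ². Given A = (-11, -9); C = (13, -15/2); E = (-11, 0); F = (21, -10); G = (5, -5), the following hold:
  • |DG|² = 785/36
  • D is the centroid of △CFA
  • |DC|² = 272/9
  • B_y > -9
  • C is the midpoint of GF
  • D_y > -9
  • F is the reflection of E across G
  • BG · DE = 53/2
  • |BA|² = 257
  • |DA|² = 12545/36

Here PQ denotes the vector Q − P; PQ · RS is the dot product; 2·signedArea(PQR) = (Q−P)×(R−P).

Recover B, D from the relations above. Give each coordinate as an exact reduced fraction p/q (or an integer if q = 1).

1. D_x = 23/3  [D is the centroid of △CFA]
2. D_y = -53/6  [D is the centroid of △CFA]
   → D = (23/3, -53/6)
3. B_x = 5  [line 56/3·x + -53/6·y + -164 = 0 ∩ |BA|² = 257]
4. B_y = -8  [line 56/3·x + -53/6·y + -164 = 0 ∩ |BA|² = 257]
   → B = (5, -8)

B = (5, -8)
D = (23/3, -53/6)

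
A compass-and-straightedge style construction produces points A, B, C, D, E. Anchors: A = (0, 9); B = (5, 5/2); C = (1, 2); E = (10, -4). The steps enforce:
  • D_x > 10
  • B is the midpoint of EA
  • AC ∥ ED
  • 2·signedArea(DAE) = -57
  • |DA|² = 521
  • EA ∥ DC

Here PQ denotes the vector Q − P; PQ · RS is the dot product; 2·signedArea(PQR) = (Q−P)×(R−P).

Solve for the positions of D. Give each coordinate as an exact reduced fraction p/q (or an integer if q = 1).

1. D_x = 11  [EA ∥ DC ∩ AC ∥ ED]
2. D_y = -11  [EA ∥ DC ∩ AC ∥ ED]
   → D = (11, -11)

D = (11, -11)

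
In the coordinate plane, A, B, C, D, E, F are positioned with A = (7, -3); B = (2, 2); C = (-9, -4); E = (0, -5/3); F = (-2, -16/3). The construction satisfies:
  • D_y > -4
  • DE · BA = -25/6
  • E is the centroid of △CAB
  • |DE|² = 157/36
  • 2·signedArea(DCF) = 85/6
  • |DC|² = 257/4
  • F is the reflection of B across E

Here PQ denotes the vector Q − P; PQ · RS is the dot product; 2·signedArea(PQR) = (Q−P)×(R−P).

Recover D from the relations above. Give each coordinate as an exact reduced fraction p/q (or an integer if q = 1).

1. D_x = -1  [2·signedArea(DCF) = 85/6 ∩ DE · BA = -25/6]
2. D_y = -7/2  [2·signedArea(DCF) = 85/6 ∩ DE · BA = -25/6]
   → D = (-1, -7/2)

D = (-1, -7/2)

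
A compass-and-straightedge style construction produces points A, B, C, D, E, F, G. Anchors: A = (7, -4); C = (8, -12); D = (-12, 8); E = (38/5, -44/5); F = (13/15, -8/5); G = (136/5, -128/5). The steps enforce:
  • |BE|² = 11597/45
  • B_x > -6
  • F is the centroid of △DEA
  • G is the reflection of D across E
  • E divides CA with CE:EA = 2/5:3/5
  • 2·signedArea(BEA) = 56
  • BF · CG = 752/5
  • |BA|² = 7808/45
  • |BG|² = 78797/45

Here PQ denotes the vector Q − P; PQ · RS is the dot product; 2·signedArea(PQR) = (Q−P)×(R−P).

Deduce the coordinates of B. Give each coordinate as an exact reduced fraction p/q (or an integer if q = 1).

1. B_x = -79/15  [BF · CG = 752/5 ∩ 2·signedArea(BEA) = 56]
2. B_y = 4/5  [BF · CG = 752/5 ∩ 2·signedArea(BEA) = 56]
   → B = (-79/15, 4/5)

B = (-79/15, 4/5)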